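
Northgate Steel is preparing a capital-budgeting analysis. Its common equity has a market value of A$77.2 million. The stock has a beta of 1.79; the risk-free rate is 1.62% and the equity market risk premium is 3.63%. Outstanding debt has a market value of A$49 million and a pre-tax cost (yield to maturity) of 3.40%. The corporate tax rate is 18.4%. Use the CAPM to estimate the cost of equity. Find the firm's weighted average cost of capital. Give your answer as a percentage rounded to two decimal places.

6.04%

Cost of equity via CAPM: Re = 1.62% + 1.79 × 3.63% = 8.1177%.
Total capital V = 77.2 + 49 = 126.2.
Equity: weight = 77.2/126.2 = 0.6117; cost = 8.1177%.
Debt: weight = 49/126.2 = 0.3883; after-tax cost = 3.4% × (1 − 18.4%) = 2.7744%.
WACC = 0.6117 × 8.1177% + 0.3883 × 2.7744% = 6.0430%.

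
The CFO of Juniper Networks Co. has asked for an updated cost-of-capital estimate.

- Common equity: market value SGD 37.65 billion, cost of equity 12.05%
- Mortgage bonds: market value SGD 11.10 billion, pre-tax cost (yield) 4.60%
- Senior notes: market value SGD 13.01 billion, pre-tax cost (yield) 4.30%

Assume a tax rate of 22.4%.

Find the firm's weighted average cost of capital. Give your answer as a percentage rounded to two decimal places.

8.69%

Total capital V = 37.65 + 11.1 + 13.01 = 61.76.
Equity: weight = 37.65/61.76 = 0.6096; cost = 12.05%.
Mortgage bonds: weight = 11.1/61.76 = 0.1797; after-tax cost = 4.6% × (1 − 22.4%) = 3.5696%.
Senior notes: weight = 13.01/61.76 = 0.2107; after-tax cost = 4.3% × (1 − 22.4%) = 3.3368%.
WACC = 0.6096 × 12.0500% + 0.1797 × 3.5696% + 0.2107 × 3.3368% = 8.6904%.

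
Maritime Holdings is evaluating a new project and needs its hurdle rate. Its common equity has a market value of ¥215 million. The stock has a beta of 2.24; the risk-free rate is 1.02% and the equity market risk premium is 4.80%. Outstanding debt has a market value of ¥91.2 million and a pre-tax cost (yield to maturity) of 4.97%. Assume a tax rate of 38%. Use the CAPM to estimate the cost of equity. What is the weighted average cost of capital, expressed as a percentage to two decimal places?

Cost of equity via CAPM: Re = 1.02% + 2.24 × 4.8% = 11.7720%.
Total capital V = 215 + 91.2 = 306.2.
Equity: weight = 215/306.2 = 0.7022; cost = 11.772%.
Debt: weight = 91.2/306.2 = 0.2978; after-tax cost = 4.97% × (1 − 38%) = 3.0814%.
WACC = 0.7022 × 11.7720% + 0.2978 × 3.0814% = 9.1836%.

9.18%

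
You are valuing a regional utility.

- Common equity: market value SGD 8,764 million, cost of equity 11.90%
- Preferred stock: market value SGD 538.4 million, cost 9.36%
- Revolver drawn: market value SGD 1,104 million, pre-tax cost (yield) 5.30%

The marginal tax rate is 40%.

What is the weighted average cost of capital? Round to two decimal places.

10.84%

Total capital V = 8764 + 538.4 + 1104 = 10406.4.
Equity: weight = 8764/10406.4 = 0.8422; cost = 11.9%.
Preferred: weight = 538.4/10406.4 = 0.0517; cost = 9.36%.
Revolver drawn: weight = 1104/10406.4 = 0.1061; after-tax cost = 5.3% × (1 − 40%) = 3.1800%.
WACC = 0.8422 × 11.9000% + 0.0517 × 9.3600% + 0.1061 × 3.1800% = 10.8435%.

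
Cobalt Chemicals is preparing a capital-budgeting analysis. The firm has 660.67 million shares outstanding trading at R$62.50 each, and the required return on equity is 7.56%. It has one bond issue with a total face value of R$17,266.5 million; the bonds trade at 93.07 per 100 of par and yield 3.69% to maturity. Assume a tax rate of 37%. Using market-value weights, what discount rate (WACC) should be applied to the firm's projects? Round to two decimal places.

Market value of equity E = 62.5 × 660.67m = 41291.875m. Market value of debt D = 17266.5m × 93.07/100 = 16069.93155m.
Total capital V = 41291.875 + 16069.93155 = 57361.80655.
Equity: weight = 41291.875/57361.80655 = 0.7198; cost = 7.56%.
Bonds outstanding: weight = 16069.93155/57361.80655 = 0.2802; after-tax cost = 3.69% × (1 − 37%) = 2.3247%.
WACC = 0.7198 × 7.5600% + 0.2802 × 2.3247% = 6.0933%.

6.09%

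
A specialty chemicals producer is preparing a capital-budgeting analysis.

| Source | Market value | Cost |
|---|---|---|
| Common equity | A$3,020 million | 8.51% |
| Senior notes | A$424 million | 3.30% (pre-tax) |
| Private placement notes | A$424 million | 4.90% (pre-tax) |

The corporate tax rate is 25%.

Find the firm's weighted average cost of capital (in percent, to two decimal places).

7.32%

Total capital V = 3020 + 424 + 424 = 3868.
Equity: weight = 3020/3868 = 0.7808; cost = 8.51%.
Senior notes: weight = 424/3868 = 0.1096; after-tax cost = 3.3% × (1 − 25%) = 2.4750%.
Private placement notes: weight = 424/3868 = 0.1096; after-tax cost = 4.9% × (1 − 25%) = 3.6750%.
WACC = 0.7808 × 8.5100% + 0.1096 × 2.4750% + 0.1096 × 3.6750% = 7.3185%.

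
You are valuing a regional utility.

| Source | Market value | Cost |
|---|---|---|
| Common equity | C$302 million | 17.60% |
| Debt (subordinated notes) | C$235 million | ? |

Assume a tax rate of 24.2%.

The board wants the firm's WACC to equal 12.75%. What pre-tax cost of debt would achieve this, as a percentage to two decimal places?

8.60%

Total capital V = 302 + 235 = 537.
Equity weight = 302/537 = 0.5624.
Subordinated notes weight = 235/537 = 0.4376.
Equity contribution = 0.5624 × 17.6% = 9.8980%.
Remaining for debt = 12.75% − 9.8980% = 2.8520%.
Rd × (1 − 24.2%) × 0.4376 = 2.8520%  ⇒  Rd = 8.5979%.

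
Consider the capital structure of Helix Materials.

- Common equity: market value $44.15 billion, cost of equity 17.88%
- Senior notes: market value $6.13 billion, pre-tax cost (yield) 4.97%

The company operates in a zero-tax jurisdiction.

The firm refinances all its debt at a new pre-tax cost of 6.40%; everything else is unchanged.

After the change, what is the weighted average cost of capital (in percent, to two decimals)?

After the change:
Total capital V = 44.15 + 6.13 = 50.28.
Equity: weight = 44.15/50.28 = 0.8781; cost = 17.88%.
Senior notes: weight = 6.13/50.28 = 0.1219; after-tax cost = 6.4% × (1 − 0%) = 6.4000%.
WACC = 0.8781 × 17.8800% + 0.1219 × 6.4000% = 16.4804%.

16.48%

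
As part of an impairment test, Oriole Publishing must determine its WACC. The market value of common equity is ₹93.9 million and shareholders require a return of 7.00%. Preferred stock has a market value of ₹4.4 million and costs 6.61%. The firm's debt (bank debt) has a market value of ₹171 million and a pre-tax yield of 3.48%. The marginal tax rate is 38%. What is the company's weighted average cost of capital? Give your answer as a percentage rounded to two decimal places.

3.92%

Total capital V = 93.9 + 4.4 + 171 = 269.3.
Equity: weight = 93.9/269.3 = 0.3487; cost = 7%.
Preferred: weight = 4.4/269.3 = 0.0163; cost = 6.61%.
Bank debt: weight = 171/269.3 = 0.6350; after-tax cost = 3.48% × (1 − 38%) = 2.1576%.
WACC = 0.3487 × 7.0000% + 0.0163 × 6.6100% + 0.6350 × 2.1576% = 3.9188%.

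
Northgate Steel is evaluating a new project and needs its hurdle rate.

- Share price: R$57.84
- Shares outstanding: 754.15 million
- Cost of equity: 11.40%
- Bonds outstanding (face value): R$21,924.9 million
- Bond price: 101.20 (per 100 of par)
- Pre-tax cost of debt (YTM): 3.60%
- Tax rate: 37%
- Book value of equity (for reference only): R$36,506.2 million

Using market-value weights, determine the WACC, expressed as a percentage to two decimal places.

8.32%

Market value of equity E = 57.84 × 754.15m = 43620.036m. Market value of debt D = 21924.9m × 101.2/100 = 22187.9988m.
Total capital V = 43620.036 + 22187.9988 = 65808.0348.
Equity: weight = 43620.036/65808.0348 = 0.6628; cost = 11.4%.
Bonds outstanding: weight = 22187.9988/65808.0348 = 0.3372; after-tax cost = 3.6% × (1 − 37%) = 2.2680%.
WACC = 0.6628 × 11.4000% + 0.3372 × 2.2680% = 8.3210%.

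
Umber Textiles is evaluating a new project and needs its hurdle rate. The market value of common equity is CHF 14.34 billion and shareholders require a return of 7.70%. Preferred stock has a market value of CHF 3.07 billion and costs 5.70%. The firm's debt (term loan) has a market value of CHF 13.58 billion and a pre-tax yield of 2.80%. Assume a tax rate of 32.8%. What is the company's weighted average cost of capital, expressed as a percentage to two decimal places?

4.95%

Total capital V = 14.34 + 3.07 + 13.58 = 30.99.
Equity: weight = 14.34/30.99 = 0.4627; cost = 7.7%.
Preferred: weight = 3.07/30.99 = 0.0991; cost = 5.7%.
Term loan: weight = 13.58/30.99 = 0.4382; after-tax cost = 2.8% × (1 − 32.8%) = 1.8816%.
WACC = 0.4627 × 7.7000% + 0.0991 × 5.7000% + 0.4382 × 1.8816% = 4.9522%.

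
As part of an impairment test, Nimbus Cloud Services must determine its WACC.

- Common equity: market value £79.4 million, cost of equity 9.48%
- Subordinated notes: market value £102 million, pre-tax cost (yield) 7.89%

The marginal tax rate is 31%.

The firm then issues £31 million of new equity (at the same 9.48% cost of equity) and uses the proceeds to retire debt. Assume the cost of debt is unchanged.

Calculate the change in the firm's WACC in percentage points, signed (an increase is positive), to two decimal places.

+0.69 pp

Current WACC:
Total capital V = 79.4 + 102 = 181.4.
Equity: weight = 79.4/181.4 = 0.4377; cost = 9.48%.
Subordinated notes: weight = 102/181.4 = 0.5623; after-tax cost = 7.89% × (1 − 31%) = 5.4441%.
WACC = 0.4377 × 9.4800% + 0.5623 × 5.4441% = 7.2106%.
After the change:
Total capital V = 110.4 + 71 = 181.4.
Equity: weight = 110.4/181.4 = 0.6086; cost = 9.48%.
Subordinated notes: weight = 71/181.4 = 0.3914; after-tax cost = 7.89% × (1 − 31%) = 5.4441%.
WACC = 0.6086 × 9.4800% + 0.3914 × 5.4441% = 7.9003%.
Change in WACC = 7.9003% − 7.2106% = 0.6897 pp.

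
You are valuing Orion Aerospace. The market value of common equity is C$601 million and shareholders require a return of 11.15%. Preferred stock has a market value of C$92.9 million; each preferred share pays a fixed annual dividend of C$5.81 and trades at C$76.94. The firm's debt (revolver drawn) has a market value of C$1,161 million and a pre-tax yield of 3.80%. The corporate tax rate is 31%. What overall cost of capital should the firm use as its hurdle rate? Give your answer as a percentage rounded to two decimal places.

5.63%

Cost of preferred: Rp = 5.81 / 76.94 = 7.5513%.
Total capital V = 601 + 92.9 + 1161 = 1854.9.
Equity: weight = 601/1854.9 = 0.3240; cost = 11.15%.
Preferred: weight = 92.9/1854.9 = 0.0501; cost = 7.5513%.
Revolver drawn: weight = 1161/1854.9 = 0.6259; after-tax cost = 3.8% × (1 − 31%) = 2.6220%.
WACC = 0.3240 × 11.1500% + 0.0501 × 7.5513% + 0.6259 × 2.6220% = 5.6320%.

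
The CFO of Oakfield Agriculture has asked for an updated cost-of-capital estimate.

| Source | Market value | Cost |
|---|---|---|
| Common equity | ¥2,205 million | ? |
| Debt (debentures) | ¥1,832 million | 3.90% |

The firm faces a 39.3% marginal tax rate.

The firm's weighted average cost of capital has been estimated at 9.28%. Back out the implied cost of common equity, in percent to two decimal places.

15.02%

Total capital V = 2205 + 1832 = 4037.
Equity weight = 2205/4037 = 0.5462.
Debentures weight = 1832/4037 = 0.4538.
Debt contribution = 0.4538 × 3.9% × (1 − 39.3%) = 1.0743%.
Required equity contribution = 9.28% − 1.0743% = 8.2057%.
Re = 8.2057% / 0.5462 = 15.0233%.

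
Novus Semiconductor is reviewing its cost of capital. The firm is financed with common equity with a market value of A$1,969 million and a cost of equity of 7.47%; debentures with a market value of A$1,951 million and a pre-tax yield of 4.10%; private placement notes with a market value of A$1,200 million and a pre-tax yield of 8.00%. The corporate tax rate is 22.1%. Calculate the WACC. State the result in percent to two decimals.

Total capital V = 1969 + 1951 + 1200 = 5120.
Equity: weight = 1969/5120 = 0.3846; cost = 7.47%.
Debentures: weight = 1951/5120 = 0.3811; after-tax cost = 4.1% × (1 − 22.1%) = 3.1939%.
Private placement notes: weight = 1200/5120 = 0.2344; after-tax cost = 8% × (1 − 22.1%) = 6.2320%.
WACC = 0.3846 × 7.4700% + 0.3811 × 3.1939% + 0.2344 × 6.2320% = 5.5504%.

5.55%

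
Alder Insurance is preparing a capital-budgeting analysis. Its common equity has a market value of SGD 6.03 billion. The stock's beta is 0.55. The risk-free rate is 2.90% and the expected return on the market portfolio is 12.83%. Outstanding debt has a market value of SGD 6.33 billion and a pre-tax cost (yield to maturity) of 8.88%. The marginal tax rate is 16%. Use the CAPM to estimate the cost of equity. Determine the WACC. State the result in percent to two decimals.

7.90%

Market risk premium = 12.83% − 2.9% = 9.93%.
Cost of equity via CAPM: Re = 2.9% + 0.55 × 9.93% = 8.3615%.
Total capital V = 6.03 + 6.33 = 12.36.
Equity: weight = 6.03/12.36 = 0.4879; cost = 8.3615%.
Debt: weight = 6.33/12.36 = 0.5121; after-tax cost = 8.88% × (1 − 16%) = 7.4592%.
WACC = 0.4879 × 8.3615% + 0.5121 × 7.4592% = 7.8994%.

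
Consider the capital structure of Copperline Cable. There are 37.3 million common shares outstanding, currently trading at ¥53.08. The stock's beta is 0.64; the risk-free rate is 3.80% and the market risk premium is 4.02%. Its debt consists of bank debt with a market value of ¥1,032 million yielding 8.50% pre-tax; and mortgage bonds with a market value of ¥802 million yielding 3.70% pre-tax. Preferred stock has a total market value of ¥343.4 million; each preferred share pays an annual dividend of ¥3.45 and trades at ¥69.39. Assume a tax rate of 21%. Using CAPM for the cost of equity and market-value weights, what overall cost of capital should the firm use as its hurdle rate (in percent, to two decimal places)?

5.68%

Cost of equity via CAPM: Re = 3.8% + 0.64 × 4.02% = 6.3728%.
Cost of preferred: Rp = 3.45 / 69.39 = 4.9719%.
Market value of equity E = 53.08 × 37.3m = 1979.884m.
Total capital V = 1979.884 + 343.4 + 1032 + 802 = 4157.284.
Equity: weight = 1979.884/4157.284 = 0.4762; cost = 6.3728%.
Preferred: weight = 343.4/4157.284 = 0.0826; cost = 4.9719%.
Bank debt: weight = 1032/4157.284 = 0.2482; after-tax cost = 8.5% × (1 − 21%) = 6.7150%.
Mortgage bonds: weight = 802/4157.284 = 0.1929; after-tax cost = 3.7% × (1 − 21%) = 2.9230%.
WACC = 0.4762 × 6.3728% + 0.0826 × 4.9719% + 0.2482 × 6.7150% + 0.1929 × 2.9230% = 5.6765%.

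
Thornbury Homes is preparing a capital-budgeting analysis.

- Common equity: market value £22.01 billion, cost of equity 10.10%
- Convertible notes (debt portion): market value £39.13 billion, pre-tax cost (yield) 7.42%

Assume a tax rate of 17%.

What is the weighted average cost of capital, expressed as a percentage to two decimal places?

7.58%

Total capital V = 22.01 + 39.13 = 61.14.
Equity: weight = 22.01/61.14 = 0.3600; cost = 10.1%.
Convertible notes (debt portion): weight = 39.13/61.14 = 0.6400; after-tax cost = 7.42% × (1 − 17%) = 6.1586%.
WACC = 0.3600 × 10.1000% + 0.6400 × 6.1586% = 7.5775%.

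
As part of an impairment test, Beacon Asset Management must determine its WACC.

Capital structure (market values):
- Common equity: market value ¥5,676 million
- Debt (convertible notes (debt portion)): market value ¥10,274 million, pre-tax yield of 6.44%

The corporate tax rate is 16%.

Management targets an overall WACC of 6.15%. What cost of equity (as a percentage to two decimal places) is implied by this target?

Total capital V = 5676 + 10274 = 15950.
Equity weight = 5676/15950 = 0.3559.
Convertible notes (debt portion) weight = 10274/15950 = 0.6441.
Debt contribution = 0.6441 × 6.44% × (1 − 16%) = 3.4845%.
Required equity contribution = 6.15% − 3.4845% = 2.6655%.
Re = 2.6655% / 0.3559 = 7.4902%.

7.49%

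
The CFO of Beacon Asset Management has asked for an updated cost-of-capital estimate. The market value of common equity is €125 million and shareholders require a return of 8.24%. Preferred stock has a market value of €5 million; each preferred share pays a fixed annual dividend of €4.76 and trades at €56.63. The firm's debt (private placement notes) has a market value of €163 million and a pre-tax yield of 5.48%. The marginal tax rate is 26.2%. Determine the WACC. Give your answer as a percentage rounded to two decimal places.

Cost of preferred: Rp = 4.76 / 56.63 = 8.4054%.
Total capital V = 125 + 5 + 163 = 293.
Equity: weight = 125/293 = 0.4266; cost = 8.24%.
Preferred: weight = 5/293 = 0.0171; cost = 8.4054%.
Private placement notes: weight = 163/293 = 0.5563; after-tax cost = 5.48% × (1 − 26.2%) = 4.0442%.
WACC = 0.4266 × 8.2400% + 0.0171 × 8.4054% + 0.5563 × 4.0442% = 5.9087%.

5.91%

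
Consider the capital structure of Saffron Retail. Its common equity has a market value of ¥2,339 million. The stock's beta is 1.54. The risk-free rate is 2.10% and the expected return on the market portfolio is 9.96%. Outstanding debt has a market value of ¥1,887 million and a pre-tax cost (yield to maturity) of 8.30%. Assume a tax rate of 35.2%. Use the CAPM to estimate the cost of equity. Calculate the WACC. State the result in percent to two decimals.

10.26%

Market risk premium = 9.96% − 2.1% = 7.86%.
Cost of equity via CAPM: Re = 2.1% + 1.54 × 7.86% = 14.2044%.
Total capital V = 2339 + 1887 = 4226.
Equity: weight = 2339/4226 = 0.5535; cost = 14.2044%.
Debt: weight = 1887/4226 = 0.4465; after-tax cost = 8.3% × (1 − 35.2%) = 5.3784%.
WACC = 0.5535 × 14.2044% + 0.4465 × 5.3784% = 10.2634%.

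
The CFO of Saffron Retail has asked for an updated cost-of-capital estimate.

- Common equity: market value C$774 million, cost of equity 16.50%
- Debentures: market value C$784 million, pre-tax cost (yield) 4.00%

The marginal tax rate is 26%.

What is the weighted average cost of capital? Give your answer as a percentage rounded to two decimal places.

Total capital V = 774 + 784 = 1558.
Equity: weight = 774/1558 = 0.4968; cost = 16.5%.
Debentures: weight = 784/1558 = 0.5032; after-tax cost = 4% × (1 − 26%) = 2.9600%.
WACC = 0.4968 × 16.5000% + 0.5032 × 2.9600% = 9.6865%.

9.69%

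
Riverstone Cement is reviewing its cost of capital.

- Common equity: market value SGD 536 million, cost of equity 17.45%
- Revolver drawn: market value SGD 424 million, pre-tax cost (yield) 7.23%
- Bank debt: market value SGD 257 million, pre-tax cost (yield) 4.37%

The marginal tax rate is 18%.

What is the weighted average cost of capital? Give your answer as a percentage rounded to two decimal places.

10.51%

Total capital V = 536 + 424 + 257 = 1217.
Equity: weight = 536/1217 = 0.4404; cost = 17.45%.
Revolver drawn: weight = 424/1217 = 0.3484; after-tax cost = 7.23% × (1 − 18%) = 5.9286%.
Bank debt: weight = 257/1217 = 0.2112; after-tax cost = 4.37% × (1 − 18%) = 3.5834%.
WACC = 0.4404 × 17.4500% + 0.3484 × 5.9286% + 0.2112 × 3.5834% = 10.5077%.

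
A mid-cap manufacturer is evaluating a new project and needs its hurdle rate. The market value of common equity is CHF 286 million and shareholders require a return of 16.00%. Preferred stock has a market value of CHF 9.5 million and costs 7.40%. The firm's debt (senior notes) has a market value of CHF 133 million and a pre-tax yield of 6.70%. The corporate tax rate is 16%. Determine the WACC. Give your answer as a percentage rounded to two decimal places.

Total capital V = 286 + 9.5 + 133 = 428.5.
Equity: weight = 286/428.5 = 0.6674; cost = 16%.
Preferred: weight = 9.5/428.5 = 0.0222; cost = 7.4%.
Senior notes: weight = 133/428.5 = 0.3104; after-tax cost = 6.7% × (1 − 16%) = 5.6280%.
WACC = 0.6674 × 16.0000% + 0.0222 × 7.4000% + 0.3104 × 5.6280% = 12.5900%.

12.59%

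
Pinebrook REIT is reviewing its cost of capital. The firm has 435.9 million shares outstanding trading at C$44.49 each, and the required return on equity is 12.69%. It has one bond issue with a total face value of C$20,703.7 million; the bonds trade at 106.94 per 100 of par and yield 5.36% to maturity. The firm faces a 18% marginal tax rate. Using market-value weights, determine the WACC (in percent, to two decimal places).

Market value of equity E = 44.49 × 435.9m = 19393.191m. Market value of debt D = 20703.7m × 106.94/100 = 22140.53678m.
Total capital V = 19393.191 + 22140.53678 = 41533.72778.
Equity: weight = 19393.191/41533.72778 = 0.4669; cost = 12.69%.
Bonds outstanding: weight = 22140.53678/41533.72778 = 0.5331; after-tax cost = 5.36% × (1 − 18%) = 4.3952%.
WACC = 0.4669 × 12.6900% + 0.5331 × 4.3952% = 8.2683%.

8.27%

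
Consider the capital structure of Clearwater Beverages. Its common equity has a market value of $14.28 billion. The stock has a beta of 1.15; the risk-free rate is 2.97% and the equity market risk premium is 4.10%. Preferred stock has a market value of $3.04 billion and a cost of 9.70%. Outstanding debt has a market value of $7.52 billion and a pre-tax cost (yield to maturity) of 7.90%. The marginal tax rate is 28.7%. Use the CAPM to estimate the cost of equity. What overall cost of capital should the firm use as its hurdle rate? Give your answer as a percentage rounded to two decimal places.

7.31%

Cost of equity via CAPM: Re = 2.97% + 1.15 × 4.1% = 7.6850%.
Total capital V = 14.28 + 3.04 + 7.52 = 24.84.
Equity: weight = 14.28/24.84 = 0.5749; cost = 7.685%.
Preferred: weight = 3.04/24.84 = 0.1224; cost = 9.7%.
Debt: weight = 7.52/24.84 = 0.3027; after-tax cost = 7.9% × (1 − 28.7%) = 5.6327%.
WACC = 0.5749 × 7.6850% + 0.1224 × 9.7000% + 0.3027 × 5.6327% = 7.3103%.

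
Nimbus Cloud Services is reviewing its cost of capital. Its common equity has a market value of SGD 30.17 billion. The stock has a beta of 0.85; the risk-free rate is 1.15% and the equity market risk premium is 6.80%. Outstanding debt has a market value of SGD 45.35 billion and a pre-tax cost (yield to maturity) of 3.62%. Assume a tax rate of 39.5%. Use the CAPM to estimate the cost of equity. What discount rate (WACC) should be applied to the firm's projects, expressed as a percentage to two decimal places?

Cost of equity via CAPM: Re = 1.15% + 0.85 × 6.8% = 6.9300%.
Total capital V = 30.17 + 45.35 = 75.52.
Equity: weight = 30.17/75.52 = 0.3995; cost = 6.93%.
Debt: weight = 45.35/75.52 = 0.6005; after-tax cost = 3.62% × (1 − 39.5%) = 2.1901%.
WACC = 0.3995 × 6.9300% + 0.6005 × 2.1901% = 4.0837%.

4.08%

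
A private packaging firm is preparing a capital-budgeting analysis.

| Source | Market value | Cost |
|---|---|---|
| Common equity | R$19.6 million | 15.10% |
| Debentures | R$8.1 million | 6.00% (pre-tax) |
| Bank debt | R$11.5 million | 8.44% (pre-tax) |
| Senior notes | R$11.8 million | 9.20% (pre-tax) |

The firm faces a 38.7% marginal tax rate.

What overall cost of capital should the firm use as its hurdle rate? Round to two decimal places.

8.86%

Total capital V = 19.6 + 8.1 + 11.5 + 11.8 = 51.
Equity: weight = 19.6/51 = 0.3843; cost = 15.1%.
Debentures: weight = 8.1/51 = 0.1588; after-tax cost = 6% × (1 − 38.7%) = 3.6780%.
Bank debt: weight = 11.5/51 = 0.2255; after-tax cost = 8.44% × (1 − 38.7%) = 5.1737%.
Senior notes: weight = 11.8/51 = 0.2314; after-tax cost = 9.2% × (1 − 38.7%) = 5.6396%.
WACC = 0.3843 × 15.1000% + 0.1588 × 3.6780% + 0.2255 × 5.1737% + 0.2314 × 5.6396% = 8.8588%.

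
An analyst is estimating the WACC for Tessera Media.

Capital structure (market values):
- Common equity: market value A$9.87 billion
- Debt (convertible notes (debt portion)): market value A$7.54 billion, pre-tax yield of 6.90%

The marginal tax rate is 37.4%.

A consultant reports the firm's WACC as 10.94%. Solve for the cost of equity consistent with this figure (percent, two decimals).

Total capital V = 9.87 + 7.54 = 17.41.
Equity weight = 9.87/17.41 = 0.5669.
Convertible notes (debt portion) weight = 7.54/17.41 = 0.4331.
Debt contribution = 0.4331 × 6.9% × (1 − 37.4%) = 1.8707%.
Required equity contribution = 10.94% − 1.8707% = 9.0693%.
Re = 9.0693% / 0.5669 = 15.9977%.

16.00%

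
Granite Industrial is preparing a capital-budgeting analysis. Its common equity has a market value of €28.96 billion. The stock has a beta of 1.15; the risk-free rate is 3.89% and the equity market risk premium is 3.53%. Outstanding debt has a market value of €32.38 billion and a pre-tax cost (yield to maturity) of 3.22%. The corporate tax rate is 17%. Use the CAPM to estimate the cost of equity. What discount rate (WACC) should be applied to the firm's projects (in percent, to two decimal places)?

Cost of equity via CAPM: Re = 3.89% + 1.15 × 3.53% = 7.9495%.
Total capital V = 28.96 + 32.38 = 61.34.
Equity: weight = 28.96/61.34 = 0.4721; cost = 7.9495%.
Debt: weight = 32.38/61.34 = 0.5279; after-tax cost = 3.22% × (1 − 17%) = 2.6726%.
WACC = 0.4721 × 7.9495% + 0.5279 × 2.6726% = 5.1639%.

5.16%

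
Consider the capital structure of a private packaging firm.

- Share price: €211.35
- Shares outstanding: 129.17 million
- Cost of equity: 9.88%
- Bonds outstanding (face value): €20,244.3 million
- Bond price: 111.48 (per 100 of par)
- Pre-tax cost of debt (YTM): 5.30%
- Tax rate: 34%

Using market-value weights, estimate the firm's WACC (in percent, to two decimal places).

Market value of equity E = 211.35 × 129.17m = 27300.0795m. Market value of debt D = 20244.3m × 111.48/100 = 22568.34564m.
Total capital V = 27300.0795 + 22568.34564 = 49868.42514.
Equity: weight = 27300.0795/49868.42514 = 0.5474; cost = 9.88%.
Bonds outstanding: weight = 22568.34564/49868.42514 = 0.4526; after-tax cost = 5.3% × (1 − 34%) = 3.4980%.
WACC = 0.5474 × 9.8800% + 0.4526 × 3.4980% = 6.9918%.

6.99%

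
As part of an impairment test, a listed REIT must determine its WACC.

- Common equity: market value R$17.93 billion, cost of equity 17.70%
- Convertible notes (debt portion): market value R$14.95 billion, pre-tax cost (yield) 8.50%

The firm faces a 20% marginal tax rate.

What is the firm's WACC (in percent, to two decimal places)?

Total capital V = 17.93 + 14.95 = 32.88.
Equity: weight = 17.93/32.88 = 0.5453; cost = 17.7%.
Convertible notes (debt portion): weight = 14.95/32.88 = 0.4547; after-tax cost = 8.5% × (1 − 20%) = 6.8000%.
WACC = 0.5453 × 17.7000% + 0.4547 × 6.8000% = 12.7439%.

12.74%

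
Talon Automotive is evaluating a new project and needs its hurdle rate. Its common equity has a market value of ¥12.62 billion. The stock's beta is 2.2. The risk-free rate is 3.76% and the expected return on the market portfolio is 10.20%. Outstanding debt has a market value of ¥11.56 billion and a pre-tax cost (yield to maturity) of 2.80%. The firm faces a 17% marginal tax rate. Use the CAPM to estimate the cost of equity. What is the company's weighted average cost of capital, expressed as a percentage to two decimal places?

10.47%

Market risk premium = 10.2% − 3.76% = 6.44%.
Cost of equity via CAPM: Re = 3.76% + 2.2 × 6.44% = 17.9280%.
Total capital V = 12.62 + 11.56 = 24.18.
Equity: weight = 12.62/24.18 = 0.5219; cost = 17.928%.
Debt: weight = 11.56/24.18 = 0.4781; after-tax cost = 2.8% × (1 − 17%) = 2.3240%.
WACC = 0.5219 × 17.9280% + 0.4781 × 2.3240% = 10.4680%.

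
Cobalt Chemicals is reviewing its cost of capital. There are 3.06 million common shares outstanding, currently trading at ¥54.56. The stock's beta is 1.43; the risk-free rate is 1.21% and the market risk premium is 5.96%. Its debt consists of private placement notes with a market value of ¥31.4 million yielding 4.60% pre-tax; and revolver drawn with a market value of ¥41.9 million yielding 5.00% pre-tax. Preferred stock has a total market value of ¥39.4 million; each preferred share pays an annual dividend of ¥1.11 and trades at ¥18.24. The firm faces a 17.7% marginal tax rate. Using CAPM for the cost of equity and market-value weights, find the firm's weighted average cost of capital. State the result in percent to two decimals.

7.71%

Cost of equity via CAPM: Re = 1.21% + 1.43 × 5.96% = 9.7328%.
Cost of preferred: Rp = 1.11 / 18.24 = 6.0855%.
Market value of equity E = 54.56 × 3.06m = 166.9536m.
Total capital V = 166.9536 + 39.4 + 31.4 + 41.9 = 279.6536.
Equity: weight = 166.9536/279.6536 = 0.5970; cost = 9.7328%.
Preferred: weight = 39.4/279.6536 = 0.1409; cost = 6.0855%.
Private placement notes: weight = 31.4/279.6536 = 0.1123; after-tax cost = 4.6% × (1 − 17.7%) = 3.7858%.
Revolver drawn: weight = 41.9/279.6536 = 0.1498; after-tax cost = 5% × (1 − 17.7%) = 4.1150%.
WACC = 0.5970 × 9.7328% + 0.1409 × 6.0855% + 0.1123 × 3.7858% + 0.1498 × 4.1150% = 7.7095%.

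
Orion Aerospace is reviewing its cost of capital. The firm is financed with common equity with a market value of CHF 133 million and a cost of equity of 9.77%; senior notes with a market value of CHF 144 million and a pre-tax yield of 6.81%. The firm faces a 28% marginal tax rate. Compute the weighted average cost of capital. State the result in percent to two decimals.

7.24%

Total capital V = 133 + 144 = 277.
Equity: weight = 133/277 = 0.4801; cost = 9.77%.
Senior notes: weight = 144/277 = 0.5199; after-tax cost = 6.81% × (1 − 28%) = 4.9032%.
WACC = 0.4801 × 9.7700% + 0.5199 × 4.9032% = 7.2400%.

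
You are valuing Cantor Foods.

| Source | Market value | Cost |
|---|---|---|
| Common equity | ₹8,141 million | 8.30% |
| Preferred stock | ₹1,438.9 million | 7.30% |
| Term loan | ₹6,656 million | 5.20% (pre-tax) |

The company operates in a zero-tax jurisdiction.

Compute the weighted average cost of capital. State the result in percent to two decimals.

6.94%

Total capital V = 8141 + 1438.9 + 6656 = 16235.9.
Equity: weight = 8141/16235.9 = 0.5014; cost = 8.3%.
Preferred: weight = 1438.9/16235.9 = 0.0886; cost = 7.3%.
Term loan: weight = 6656/16235.9 = 0.4100; after-tax cost = 5.2% × (1 − 0%) = 5.2000%.
WACC = 0.5014 × 8.3000% + 0.0886 × 7.3000% + 0.4100 × 5.2000% = 6.9405%.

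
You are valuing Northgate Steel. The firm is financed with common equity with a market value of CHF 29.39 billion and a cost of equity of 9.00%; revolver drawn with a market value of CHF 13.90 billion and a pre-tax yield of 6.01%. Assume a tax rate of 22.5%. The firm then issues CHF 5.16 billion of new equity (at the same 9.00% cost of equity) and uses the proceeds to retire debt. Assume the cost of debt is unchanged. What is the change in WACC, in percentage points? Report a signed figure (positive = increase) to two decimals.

+0.52 pp

Current WACC:
Total capital V = 29.39 + 13.9 = 43.29.
Equity: weight = 29.39/43.29 = 0.6789; cost = 9%.
Revolver drawn: weight = 13.9/43.29 = 0.3211; after-tax cost = 6.01% × (1 − 22.5%) = 4.6578%.
WACC = 0.6789 × 9.0000% + 0.3211 × 4.6578% = 7.6057%.
After the change:
Total capital V = 34.55 + 8.74 = 43.29.
Equity: weight = 34.55/43.29 = 0.7981; cost = 9%.
Revolver drawn: weight = 8.74/43.29 = 0.2019; after-tax cost = 6.01% × (1 − 22.5%) = 4.6578%.
WACC = 0.7981 × 9.0000% + 0.2019 × 4.6578% = 8.1233%.
Change in WACC = 8.1233% − 7.6057% = 0.5176 pp.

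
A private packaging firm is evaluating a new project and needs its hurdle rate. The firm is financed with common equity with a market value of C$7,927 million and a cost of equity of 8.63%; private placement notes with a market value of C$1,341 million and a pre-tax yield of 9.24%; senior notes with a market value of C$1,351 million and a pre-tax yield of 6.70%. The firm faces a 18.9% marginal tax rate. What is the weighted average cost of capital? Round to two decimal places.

8.08%

Total capital V = 7927 + 1341 + 1351 = 10619.
Equity: weight = 7927/10619 = 0.7465; cost = 8.63%.
Private placement notes: weight = 1341/10619 = 0.1263; after-tax cost = 9.24% × (1 − 18.9%) = 7.4936%.
Senior notes: weight = 1351/10619 = 0.1272; after-tax cost = 6.7% × (1 − 18.9%) = 5.4337%.
WACC = 0.7465 × 8.6300% + 0.1263 × 7.4936% + 0.1272 × 5.4337% = 8.0798%.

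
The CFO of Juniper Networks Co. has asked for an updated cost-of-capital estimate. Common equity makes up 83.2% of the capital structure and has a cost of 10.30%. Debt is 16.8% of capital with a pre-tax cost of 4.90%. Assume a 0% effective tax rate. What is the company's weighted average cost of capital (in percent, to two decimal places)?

After-tax cost of debt = 4.9% × (1 − 0%) = 4.9000%.
WACC = 0.832 × 10.3000% + 0.168 × 4.9000% = 9.3928%.

9.39%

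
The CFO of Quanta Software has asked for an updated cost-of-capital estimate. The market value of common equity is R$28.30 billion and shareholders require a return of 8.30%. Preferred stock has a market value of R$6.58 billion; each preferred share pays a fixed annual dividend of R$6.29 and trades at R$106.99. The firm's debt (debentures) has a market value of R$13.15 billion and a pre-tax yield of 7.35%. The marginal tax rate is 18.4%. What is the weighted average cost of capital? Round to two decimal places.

7.34%

Cost of preferred: Rp = 6.29 / 106.99 = 5.8791%.
Total capital V = 28.3 + 6.58 + 13.15 = 48.03.
Equity: weight = 28.3/48.03 = 0.5892; cost = 8.3%.
Preferred: weight = 6.58/48.03 = 0.1370; cost = 5.8791%.
Debentures: weight = 13.15/48.03 = 0.2738; after-tax cost = 7.35% × (1 − 18.4%) = 5.9976%.
WACC = 0.5892 × 8.3000% + 0.1370 × 5.8791% + 0.2738 × 5.9976% = 7.3380%.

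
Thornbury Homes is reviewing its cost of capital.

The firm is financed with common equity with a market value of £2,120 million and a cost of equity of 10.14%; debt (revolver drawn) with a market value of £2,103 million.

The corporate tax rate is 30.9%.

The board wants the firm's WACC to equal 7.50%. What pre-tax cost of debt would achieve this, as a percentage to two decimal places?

7.00%

Total capital V = 2120 + 2103 = 4223.
Equity weight = 2120/4223 = 0.5020.
Revolver drawn weight = 2103/4223 = 0.4980.
Equity contribution = 0.5020 × 10.14% = 5.0904%.
Remaining for debt = 7.5% − 5.0904% = 2.4096%.
Rd × (1 − 30.9%) × 0.4980 = 2.4096%  ⇒  Rd = 7.0024%.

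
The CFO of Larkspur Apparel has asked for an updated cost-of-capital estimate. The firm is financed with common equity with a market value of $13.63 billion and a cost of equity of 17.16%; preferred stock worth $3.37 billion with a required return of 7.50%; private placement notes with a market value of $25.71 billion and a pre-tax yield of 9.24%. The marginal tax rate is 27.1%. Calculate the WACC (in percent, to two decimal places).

10.12%

Total capital V = 13.63 + 3.37 + 25.71 = 42.71.
Equity: weight = 13.63/42.71 = 0.3191; cost = 17.16%.
Preferred: weight = 3.37/42.71 = 0.0789; cost = 7.5%.
Private placement notes: weight = 25.71/42.71 = 0.6020; after-tax cost = 9.24% × (1 − 27.1%) = 6.7360%.
WACC = 0.3191 × 17.1600% + 0.0789 × 7.5000% + 0.6020 × 6.7360% = 10.1229%.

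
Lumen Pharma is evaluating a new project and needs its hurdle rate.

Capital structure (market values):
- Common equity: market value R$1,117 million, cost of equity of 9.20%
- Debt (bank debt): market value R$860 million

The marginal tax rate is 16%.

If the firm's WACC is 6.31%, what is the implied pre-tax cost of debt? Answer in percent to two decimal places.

Total capital V = 1117 + 860 = 1977.
Equity weight = 1117/1977 = 0.5650.
Bank debt weight = 860/1977 = 0.4350.
Equity contribution = 0.5650 × 9.2% = 5.1980%.
Remaining for debt = 6.31% − 5.1980% = 1.1120%.
Rd × (1 − 16%) × 0.4350 = 1.1120%  ⇒  Rd = 3.0433%.

3.04%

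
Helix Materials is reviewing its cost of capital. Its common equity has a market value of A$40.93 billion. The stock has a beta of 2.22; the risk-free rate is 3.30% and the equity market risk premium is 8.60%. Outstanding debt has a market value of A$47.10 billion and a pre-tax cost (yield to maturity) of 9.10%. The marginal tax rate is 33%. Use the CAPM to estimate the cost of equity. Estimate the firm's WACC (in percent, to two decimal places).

13.67%

Cost of equity via CAPM: Re = 3.3% + 2.22 × 8.6% = 22.3920%.
Total capital V = 40.93 + 47.1 = 88.03.
Equity: weight = 40.93/88.03 = 0.4650; cost = 22.392%.
Debt: weight = 47.1/88.03 = 0.5350; after-tax cost = 9.1% × (1 − 33%) = 6.0970%.
WACC = 0.4650 × 22.3920% + 0.5350 × 6.0970% = 13.6734%.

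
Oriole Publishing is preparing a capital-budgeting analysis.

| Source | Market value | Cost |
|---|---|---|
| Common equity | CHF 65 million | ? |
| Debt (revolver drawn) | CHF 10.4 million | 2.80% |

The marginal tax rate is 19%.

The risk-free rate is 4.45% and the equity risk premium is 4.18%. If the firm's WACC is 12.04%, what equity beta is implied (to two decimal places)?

Total capital V = 65 + 10.4 = 75.4.
Equity weight = 65/75.4 = 0.8621.
Revolver drawn weight = 10.4/75.4 = 0.1379.
Debt contribution = 0.1379 × 2.8% × (1 − 19%) = 0.3128%.
Required equity contribution = 12.04% − 0.3128% = 11.7272%  ⇒  Re = 13.6035%.
CAPM: 13.6035% = 4.45% + β × 4.18%  ⇒  β = 2.1898.

2.19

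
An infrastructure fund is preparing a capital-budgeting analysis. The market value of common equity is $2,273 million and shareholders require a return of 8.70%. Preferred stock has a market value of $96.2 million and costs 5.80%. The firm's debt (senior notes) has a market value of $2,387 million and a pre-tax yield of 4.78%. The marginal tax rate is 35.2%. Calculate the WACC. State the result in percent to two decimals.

Total capital V = 2273 + 96.2 + 2387 = 4756.2.
Equity: weight = 2273/4756.2 = 0.4779; cost = 8.7%.
Preferred: weight = 96.2/4756.2 = 0.0202; cost = 5.8%.
Senior notes: weight = 2387/4756.2 = 0.5019; after-tax cost = 4.78% × (1 − 35.2%) = 3.0974%.
WACC = 0.4779 × 8.7000% + 0.0202 × 5.8000% + 0.5019 × 3.0974% = 5.8296%.

5.83%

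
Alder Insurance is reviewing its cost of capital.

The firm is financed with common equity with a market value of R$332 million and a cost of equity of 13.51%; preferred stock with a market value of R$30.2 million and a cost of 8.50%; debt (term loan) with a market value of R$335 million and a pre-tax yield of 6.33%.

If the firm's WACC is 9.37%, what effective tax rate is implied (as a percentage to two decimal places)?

15.55%

Total capital V = 332 + 30.2 + 335 = 697.2.
Equity weight = 332/697.2 = 0.4762.
Preferred weight = 30.2/697.2 = 0.0433.
Term loan weight = 335/697.2 = 0.4805.
Equity contribution = 0.4762 × 13.51% = 6.4333%.
Preferred contribution = 0.0433 × 8.5% = 0.3682%.
Debt contribution must be 9.37% − 6.8015% = 2.5685%.
0.4805 × 6.33% × (1 − T) = 2.5685%  ⇒  (1 − T) = 0.8445.
T = 15.5529%.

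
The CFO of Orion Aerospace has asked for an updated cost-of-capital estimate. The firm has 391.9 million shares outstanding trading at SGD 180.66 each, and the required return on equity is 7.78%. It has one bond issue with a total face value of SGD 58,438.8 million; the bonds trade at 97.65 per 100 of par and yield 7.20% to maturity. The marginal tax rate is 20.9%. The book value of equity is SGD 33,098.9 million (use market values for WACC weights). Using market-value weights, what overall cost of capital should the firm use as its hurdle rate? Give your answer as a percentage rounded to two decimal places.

6.85%

Market value of equity E = 180.66 × 391.9m = 70800.654m. Market value of debt D = 58438.8m × 97.65/100 = 57065.4882m.
Total capital V = 70800.654 + 57065.4882 = 127866.1422.
Equity: weight = 70800.654/127866.1422 = 0.5537; cost = 7.78%.
Bonds outstanding: weight = 57065.4882/127866.1422 = 0.4463; after-tax cost = 7.2% × (1 − 20.9%) = 5.6952%.
WACC = 0.5537 × 7.7800% + 0.4463 × 5.6952% = 6.8496%.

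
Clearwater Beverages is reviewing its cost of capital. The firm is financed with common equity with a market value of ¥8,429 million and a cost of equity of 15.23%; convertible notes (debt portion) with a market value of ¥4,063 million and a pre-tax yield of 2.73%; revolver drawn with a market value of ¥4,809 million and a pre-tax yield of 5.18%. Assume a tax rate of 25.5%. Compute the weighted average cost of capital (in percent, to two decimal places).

8.97%

Total capital V = 8429 + 4063 + 4809 = 17301.
Equity: weight = 8429/17301 = 0.4872; cost = 15.23%.
Convertible notes (debt portion): weight = 4063/17301 = 0.2348; after-tax cost = 2.73% × (1 − 25.5%) = 2.0339%.
Revolver drawn: weight = 4809/17301 = 0.2780; after-tax cost = 5.18% × (1 − 25.5%) = 3.8591%.
WACC = 0.4872 × 15.2300% + 0.2348 × 2.0339% + 0.2780 × 3.8591% = 8.9703%.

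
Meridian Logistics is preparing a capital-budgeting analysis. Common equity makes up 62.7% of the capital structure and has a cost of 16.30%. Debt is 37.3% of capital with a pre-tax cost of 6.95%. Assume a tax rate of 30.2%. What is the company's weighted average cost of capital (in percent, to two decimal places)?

12.03%

After-tax cost of debt = 6.95% × (1 − 30.2%) = 4.8511%.
WACC = 0.627 × 16.3000% + 0.373 × 4.8511% = 12.0296%.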